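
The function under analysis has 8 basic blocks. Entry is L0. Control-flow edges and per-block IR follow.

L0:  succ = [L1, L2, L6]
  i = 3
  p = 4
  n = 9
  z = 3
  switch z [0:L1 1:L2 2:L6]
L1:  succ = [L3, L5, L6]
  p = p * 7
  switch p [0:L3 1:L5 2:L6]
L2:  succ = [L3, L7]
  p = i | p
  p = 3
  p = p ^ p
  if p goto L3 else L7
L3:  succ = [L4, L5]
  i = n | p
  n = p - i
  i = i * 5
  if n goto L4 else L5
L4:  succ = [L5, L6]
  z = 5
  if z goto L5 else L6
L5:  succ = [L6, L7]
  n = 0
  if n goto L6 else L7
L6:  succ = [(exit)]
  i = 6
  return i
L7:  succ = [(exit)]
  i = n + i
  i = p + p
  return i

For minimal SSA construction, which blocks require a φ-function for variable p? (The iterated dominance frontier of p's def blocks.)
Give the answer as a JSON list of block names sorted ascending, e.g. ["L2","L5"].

idom tree: L1←L0 L2←L0 L3←L0 L4←L3 L5←L0 L6←L0 L7←L0
Dom∩ at merges:
  L3: preds {L1,L2}: {L0,L1} ∩ {L0,L2} = {L0}; idom=L0
  L5: preds {L1,L3,L4}: {L0,L1} ∩ {L0,L3} ∩ {L0,L3,L4} = {L0}; idom=L0
  L6: preds {L0,L1,L4,L5}: {L0} ∩ {L0,L1} ∩ {L0,L3,L4} ∩ {L0,L5} = {L0}; idom=L0
  L7: preds {L2,L5}: {L0,L2} ∩ {L0,L5} = {L0}; idom=L0

DF derivation:
  join L3 pred L1: L1 stop@L0
  join L3 pred L2: L2 stop@L0
  join L5 pred L1: L1 stop@L0
  join L5 pred L3: L3 stop@L0
  join L5 pred L4: L4→L3 stop@L0
  join L6 pred L0: · stop@L0
  join L6 pred L1: L1 stop@L0
  join L6 pred L4: L4→L3 stop@L0
  join L6 pred L5: L5 stop@L0
  join L7 pred L2: L2 stop@L0
  join L7 pred L5: L5 stop@L0
  L0: DF=∅
  L1: DF={L3,L5,L6}
  L2: DF={L3,L7}
  L3: DF={L5,L6}
  L4: DF={L5,L6}
  L5: DF={L6,L7}
  L6: DF=∅
  L7: DF=∅

φ for p: defs {L0,L1,L2}
  DF⁺ = {L3,L5,L6,L7}

Answer: ["L3", "L5", "L6", "L7"]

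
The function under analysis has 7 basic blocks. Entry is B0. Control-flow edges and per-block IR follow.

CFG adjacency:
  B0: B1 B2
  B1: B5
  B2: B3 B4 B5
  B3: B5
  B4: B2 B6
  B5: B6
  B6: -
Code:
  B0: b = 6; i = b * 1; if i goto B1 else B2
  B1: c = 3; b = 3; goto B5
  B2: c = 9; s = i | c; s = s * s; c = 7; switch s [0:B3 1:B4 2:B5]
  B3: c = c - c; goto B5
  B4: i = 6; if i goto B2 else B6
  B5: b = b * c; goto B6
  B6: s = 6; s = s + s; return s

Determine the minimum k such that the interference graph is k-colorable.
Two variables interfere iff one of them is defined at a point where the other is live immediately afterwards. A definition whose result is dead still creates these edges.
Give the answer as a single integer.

Answer: 3

Analysis:
Per-block:
  B0: {b,i} / ∅
  B1: {b,c} / ∅
  B2: {c,s} / {i}
  B3: {c} / {c}
  B4: {i} / ∅
  B5: {b} / {b,c}
  B6: {s} / ∅

Backward fixpoint:
  B0: in=∅ out={b,i}
  B1: in=∅ out={b,c}
  B2: in={b,i} out={b,c}
  B3: in={b,c} out={b,c}
  B4: in={b} out={b,i}
  B5: in={b,c} out=∅
  B6: in=∅ out=∅

Interfere edges:
  b — {c,i,s}
  c — {b,i,s}
  i — {b,c}
  s — {b,c}

Registers:
  {b,c,i} pairwise interfere (3-clique) ⇒ χ ≥ 3
  3-colouring: r0={b}  r1={c}  r2={i,s}
  χ = 3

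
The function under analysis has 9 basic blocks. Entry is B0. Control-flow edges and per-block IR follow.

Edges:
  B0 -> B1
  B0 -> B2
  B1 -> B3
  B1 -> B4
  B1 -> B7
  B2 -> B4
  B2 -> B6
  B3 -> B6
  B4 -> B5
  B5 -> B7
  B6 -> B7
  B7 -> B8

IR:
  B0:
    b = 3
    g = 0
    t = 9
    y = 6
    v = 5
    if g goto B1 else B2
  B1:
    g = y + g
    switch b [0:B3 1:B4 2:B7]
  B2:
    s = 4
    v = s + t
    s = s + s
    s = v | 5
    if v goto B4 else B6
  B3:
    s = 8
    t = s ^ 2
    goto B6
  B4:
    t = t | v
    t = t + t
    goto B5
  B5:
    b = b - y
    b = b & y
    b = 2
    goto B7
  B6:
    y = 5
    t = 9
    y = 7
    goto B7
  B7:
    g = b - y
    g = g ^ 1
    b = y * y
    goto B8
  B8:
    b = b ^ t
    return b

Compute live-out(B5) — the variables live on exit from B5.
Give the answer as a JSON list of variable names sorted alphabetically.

Block summaries:
  B0: def={b,g,t,v,y} ue=∅
  B1: def={g} ue={b,g,y}
  B2: def={s,v} ue={t}
  B3: def={s,t} ue=∅
  B4: def={t} ue={t,v}
  B5: def={b} ue={b,y}
  B6: def={t,y} ue=∅
  B7: def={b,g} ue={b,y}
  B8: def={b} ue={b,t}

Liveness:
  live B0: ∅→{b,g,t,v,y}
  live B1: {b,g,t,v,y}→{b,t,v,y}
  live B2: {b,t,y}→{b,t,v,y}
  live B3: {b}→{b}
  live B4: {b,t,v,y}→{b,t,y}
  live B5: {b,t,y}→{b,t,y}
  live B6: {b}→{b,t,y}
  live B7: {b,t,y}→{b,t}
  live B8: {b,t}→∅

live-out(B5) = ["b", "t", "y"]

Answer: ["b", "t", "y"]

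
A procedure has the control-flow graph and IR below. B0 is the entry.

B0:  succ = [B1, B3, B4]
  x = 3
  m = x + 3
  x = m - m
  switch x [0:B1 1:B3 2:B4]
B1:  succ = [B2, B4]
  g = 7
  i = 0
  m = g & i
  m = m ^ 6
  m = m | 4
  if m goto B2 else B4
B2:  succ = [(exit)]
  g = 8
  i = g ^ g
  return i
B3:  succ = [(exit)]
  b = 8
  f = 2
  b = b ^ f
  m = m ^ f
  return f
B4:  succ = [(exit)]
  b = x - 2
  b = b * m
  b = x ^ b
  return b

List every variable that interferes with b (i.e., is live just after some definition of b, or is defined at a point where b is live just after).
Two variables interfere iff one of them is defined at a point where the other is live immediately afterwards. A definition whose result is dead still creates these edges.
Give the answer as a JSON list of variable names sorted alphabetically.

Answer: ["f", "m", "x"]

Analysis:
Block summaries:
  B0 def {m,x} use ∅
  B1 def {g,i,m} use ∅
  B2 def {g,i} use ∅
  B3 def {b,f,m} use {m}
  B4 def {b} use {m,x}

Backward fixpoint:
  B0: in=∅ out={m,x}
  B1: in={x} out={m,x}
  B2: in=∅ out=∅
  B3: in={m} out=∅
  B4: in={m,x} out=∅

Conflict graph:
  b: {f,m,x}
  f: {b,m}
  g: {i,x}
  i: {g,x}
  m: {b,f,x}
  x: {b,g,i,m}

N(b) = ["f", "m", "x"]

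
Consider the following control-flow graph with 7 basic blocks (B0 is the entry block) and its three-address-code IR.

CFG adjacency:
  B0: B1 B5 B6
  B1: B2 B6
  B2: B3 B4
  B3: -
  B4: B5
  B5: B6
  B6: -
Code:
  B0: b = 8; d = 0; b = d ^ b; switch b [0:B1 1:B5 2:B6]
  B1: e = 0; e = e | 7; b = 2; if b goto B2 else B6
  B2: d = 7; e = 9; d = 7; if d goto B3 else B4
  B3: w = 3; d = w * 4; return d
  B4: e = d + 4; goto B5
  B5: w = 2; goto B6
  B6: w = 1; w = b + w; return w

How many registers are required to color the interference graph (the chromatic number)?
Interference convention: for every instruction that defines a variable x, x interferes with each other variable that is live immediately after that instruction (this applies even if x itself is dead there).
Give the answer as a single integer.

Answer: 2

Analysis:
Block summaries:
  B0: {b,d} / ∅
  B1: {b,e} / ∅
  B2: {d,e} / ∅
  B3: {d,w} / ∅
  B4: {e} / {d}
  B5: {w} / ∅
  B6: {w} / {b}

Liveness:
  B0 li=∅ lo={b}
  B1 li=∅ lo={b}
  B2 li={b} lo={b,d}
  B3 li=∅ lo=∅
  B4 li={b,d} lo={b}
  B5 li={b} lo={b}
  B6 li={b} lo=∅

Interference:
  b — {d,e,w}
  d — {b}
  e — {b}
  w — {b}

Colouring:
  clique {b,d} ⇒ need ≥ 2
  assign b→r0 d→r1 e→r1 w→r1 — no edge inside a register ⇒ χ ≤ 2
  χ = 2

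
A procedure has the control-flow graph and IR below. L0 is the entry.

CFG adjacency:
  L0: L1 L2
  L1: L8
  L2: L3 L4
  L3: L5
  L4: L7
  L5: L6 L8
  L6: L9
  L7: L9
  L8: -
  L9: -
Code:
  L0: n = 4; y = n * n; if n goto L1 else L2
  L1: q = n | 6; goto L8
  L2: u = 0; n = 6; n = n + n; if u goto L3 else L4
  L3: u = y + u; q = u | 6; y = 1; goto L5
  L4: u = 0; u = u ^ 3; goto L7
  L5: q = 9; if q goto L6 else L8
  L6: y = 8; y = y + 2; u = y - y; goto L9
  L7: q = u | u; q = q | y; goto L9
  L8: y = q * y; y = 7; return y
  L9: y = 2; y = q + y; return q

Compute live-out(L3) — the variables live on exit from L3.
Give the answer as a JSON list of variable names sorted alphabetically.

Answer: ["y"]

Analysis:
def/use:
  L0: {n,y} / ∅
  L1: {q} / {n}
  L2: {n,u} / ∅
  L3: {q,u,y} / {u,y}
  L4: {u} / ∅
  L5: {q} / ∅
  L6: {u,y} / ∅
  L7: {q} / {u,y}
  L8: {y} / {q,y}
  L9: {y} / {q}

Backward fixpoint:
  L0 li=∅ lo={n,y}
  L1 li={n,y} lo={q,y}
  L2 li={y} lo={u,y}
  L3 li={u,y} lo={y}
  L4 li={y} lo={u,y}
  L5 li={y} lo={q,y}
  L6 li={q} lo={q}
  L7 li={u,y} lo={q}
  L8 li={q,y} lo=∅
  L9 li={q} lo=∅

live-out(L3) = ["y"]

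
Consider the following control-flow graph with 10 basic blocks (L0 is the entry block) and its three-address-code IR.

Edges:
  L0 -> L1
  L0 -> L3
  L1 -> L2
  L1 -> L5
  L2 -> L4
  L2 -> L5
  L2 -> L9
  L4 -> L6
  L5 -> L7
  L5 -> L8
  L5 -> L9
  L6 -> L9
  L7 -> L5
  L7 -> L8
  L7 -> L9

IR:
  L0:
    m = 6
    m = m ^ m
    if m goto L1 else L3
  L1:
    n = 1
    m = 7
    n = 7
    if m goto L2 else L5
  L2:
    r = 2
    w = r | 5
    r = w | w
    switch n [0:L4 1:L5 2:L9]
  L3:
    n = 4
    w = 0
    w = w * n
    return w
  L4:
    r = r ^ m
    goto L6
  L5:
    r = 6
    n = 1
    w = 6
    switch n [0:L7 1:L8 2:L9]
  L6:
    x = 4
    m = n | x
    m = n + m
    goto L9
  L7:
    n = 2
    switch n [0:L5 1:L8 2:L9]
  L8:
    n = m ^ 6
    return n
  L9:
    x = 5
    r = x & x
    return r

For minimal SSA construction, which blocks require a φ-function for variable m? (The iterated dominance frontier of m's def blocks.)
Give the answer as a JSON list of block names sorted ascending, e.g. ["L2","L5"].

idom tree: L1←L0 L2←L1 L3←L0 L4←L2 L5←L1 L6←L4 L7←L5 L8←L5 L9←L1
Join-block Dom:
  L5: preds {L1,L2,L7}: {L0,L1} ∩ {L0,L1,L2} ∩ {L0,L1,L5,L7} = {L0,L1}; idom=L1
  L8: preds {L5,L7}: {L0,L1,L5} ∩ {L0,L1,L5,L7} = {L0,L1,L5}; idom=L5
  L9: preds {L2,L5,L6,L7}: {L0,L1,L2} ∩ {L0,L1,L5} ∩ {L0,L1,L2,L4,L6} ∩ {L0,L1,L5,L7} = {L0,L1}; idom=L1

Frontier:
  join L5 pred L1: · stop@L1
  join L5 pred L2: L2 stop@L1
  join L5 pred L7: L7→L5 stop@L1
  join L8 pred L5: · stop@L5
  join L8 pred L7: L7 stop@L5
  join L9 pred L2: L2 stop@L1
  join L9 pred L5: L5 stop@L1
  join L9 pred L6: L6→L4→L2 stop@L1
  join L9 pred L7: L7→L5 stop@L1
  L0: DF=∅
  L1: DF=∅
  L2: DF={L5,L9}
  L3: DF=∅
  L4: DF={L9}
  L5: DF={L5,L9}
  L6: DF={L9}
  L7: DF={L5,L8,L9}
  L8: DF=∅
  L9: DF=∅

φ for m: defs {L0,L1,L6}
  DF⁺ = {L9}

Answer: ["L9"]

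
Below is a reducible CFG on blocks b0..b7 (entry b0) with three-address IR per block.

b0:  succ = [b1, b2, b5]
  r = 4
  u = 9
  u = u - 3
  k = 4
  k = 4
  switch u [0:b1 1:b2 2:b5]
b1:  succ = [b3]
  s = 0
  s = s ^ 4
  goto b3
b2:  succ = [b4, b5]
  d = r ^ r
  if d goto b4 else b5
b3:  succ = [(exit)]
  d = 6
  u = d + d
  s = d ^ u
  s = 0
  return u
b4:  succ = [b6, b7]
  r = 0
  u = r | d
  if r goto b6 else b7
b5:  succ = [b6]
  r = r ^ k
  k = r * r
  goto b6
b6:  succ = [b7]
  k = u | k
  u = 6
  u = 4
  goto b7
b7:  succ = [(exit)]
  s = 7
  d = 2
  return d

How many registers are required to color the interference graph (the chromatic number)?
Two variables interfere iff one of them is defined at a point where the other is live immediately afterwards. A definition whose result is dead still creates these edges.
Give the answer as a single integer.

Answer: 4

Analysis:
Block summaries:
  b0 def {k,r,u} use ∅
  b1 def {s} use ∅
  b2 def {d} use {r}
  b3 def {d,s,u} use ∅
  b4 def {r,u} use {d}
  b5 def {k,r} use {k,r}
  b6 def {k,u} use {k,u}
  b7 def {d,s} use ∅

Backward fixpoint:
  live b0: ∅→{k,r,u}
  live b1: ∅→∅
  live b2: {k,r,u}→{d,k,r,u}
  live b3: ∅→∅
  live b4: {d,k}→{k,u}
  live b5: {k,r,u}→{k,u}
  live b6: {k,u}→∅
  live b7: ∅→∅

Interference:
  d — {k,r,u}
  k — {d,r,u}
  r — {d,k,u}
  s — {u}
  u — {d,k,r,s}

Colouring:
  {d,k,r,u} pairwise interfere (4-clique) ⇒ χ ≥ 4
  4-colouring: c0={u}  c1={d,s}  c2={k}  c3={r}
  χ = 4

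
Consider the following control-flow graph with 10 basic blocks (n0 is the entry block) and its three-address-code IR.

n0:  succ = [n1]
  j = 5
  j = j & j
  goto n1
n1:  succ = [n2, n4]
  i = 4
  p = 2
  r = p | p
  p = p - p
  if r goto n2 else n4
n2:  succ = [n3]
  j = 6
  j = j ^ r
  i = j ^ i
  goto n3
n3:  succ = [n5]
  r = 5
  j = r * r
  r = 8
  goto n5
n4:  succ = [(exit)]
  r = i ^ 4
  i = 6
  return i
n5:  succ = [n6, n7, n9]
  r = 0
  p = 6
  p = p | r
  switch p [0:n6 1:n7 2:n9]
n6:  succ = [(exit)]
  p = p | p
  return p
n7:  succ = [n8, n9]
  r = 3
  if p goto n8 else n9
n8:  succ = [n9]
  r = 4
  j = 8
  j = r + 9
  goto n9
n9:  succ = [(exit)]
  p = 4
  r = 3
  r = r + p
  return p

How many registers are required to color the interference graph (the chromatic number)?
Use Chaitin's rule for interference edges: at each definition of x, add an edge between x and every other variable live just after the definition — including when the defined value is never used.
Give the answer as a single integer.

Block summaries:
  n0: def={j} ue=∅
  n1: def={i,p,r} ue=∅
  n2: def={i,j} ue={i,r}
  n3: def={j,r} ue=∅
  n4: def={i,r} ue={i}
  n5: def={p,r} ue=∅
  n6: def={p} ue={p}
  n7: def={r} ue={p}
  n8: def={j,r} ue=∅
  n9: def={p,r} ue=∅

Live sets:
  live n0: ∅→∅
  live n1: ∅→{i,r}
  live n2: {i,r}→∅
  live n3: ∅→∅
  live n4: {i}→∅
  live n5: ∅→{p}
  live n6: {p}→∅
  live n7: {p}→∅
  live n8: ∅→∅
  live n9: ∅→∅

Interfere edges:
  i↔{j,p,r}
  j↔{i,r}
  p↔{i,r}
  r↔{i,j,p}

Chromatic number:
  {i,j,r} pairwise interfere (3-clique) ⇒ χ ≥ 3
  assign i→r0 j→r2 p→r2 r→r1 — no edge inside a register ⇒ χ ≤ 3
  χ = 3

Answer: 3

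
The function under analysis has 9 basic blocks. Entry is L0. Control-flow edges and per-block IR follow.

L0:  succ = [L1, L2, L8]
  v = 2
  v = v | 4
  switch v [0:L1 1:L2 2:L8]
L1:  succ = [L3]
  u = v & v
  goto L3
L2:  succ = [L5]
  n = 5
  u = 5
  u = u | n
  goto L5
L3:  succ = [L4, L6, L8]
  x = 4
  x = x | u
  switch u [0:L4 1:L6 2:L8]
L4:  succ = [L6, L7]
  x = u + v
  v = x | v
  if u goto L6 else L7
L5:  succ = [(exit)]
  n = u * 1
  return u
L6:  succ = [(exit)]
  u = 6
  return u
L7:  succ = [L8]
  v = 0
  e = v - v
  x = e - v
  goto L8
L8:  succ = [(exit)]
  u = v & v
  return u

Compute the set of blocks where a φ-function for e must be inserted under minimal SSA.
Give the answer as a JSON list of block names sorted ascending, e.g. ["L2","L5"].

Answer: ["L8"]

Derivation:
idom tree: L1←L0 L2←L0 L3←L1 L4←L3 L5←L2 L6←L3 L7←L4 L8←L0
Join-block Dom:
  L6: preds {L3,L4}: {L0,L1,L3} ∩ {L0,L1,L3,L4} = {L0,L1,L3}; idom=L3
  L8: preds {L0,L3,L7}: {L0} ∩ {L0,L1,L3} ∩ {L0,L1,L3,L4,L7} = {L0}; idom=L0

DF walk-up:
  join L6 pred L3: · stop@L3
  join L6 pred L4: L4 stop@L3
  join L8 pred L0: · stop@L0
  join L8 pred L3: L3→L1 stop@L0
  join L8 pred L7: L7→L4→L3→L1 stop@L0
  L0: DF=∅
  L1: DF={L8}
  L2: DF=∅
  L3: DF={L8}
  L4: DF={L6,L8}
  L5: DF=∅
  L6: DF=∅
  L7: DF={L8}
  L8: DF=∅

φ for e: defs {L7}
  DF⁺ = {L8}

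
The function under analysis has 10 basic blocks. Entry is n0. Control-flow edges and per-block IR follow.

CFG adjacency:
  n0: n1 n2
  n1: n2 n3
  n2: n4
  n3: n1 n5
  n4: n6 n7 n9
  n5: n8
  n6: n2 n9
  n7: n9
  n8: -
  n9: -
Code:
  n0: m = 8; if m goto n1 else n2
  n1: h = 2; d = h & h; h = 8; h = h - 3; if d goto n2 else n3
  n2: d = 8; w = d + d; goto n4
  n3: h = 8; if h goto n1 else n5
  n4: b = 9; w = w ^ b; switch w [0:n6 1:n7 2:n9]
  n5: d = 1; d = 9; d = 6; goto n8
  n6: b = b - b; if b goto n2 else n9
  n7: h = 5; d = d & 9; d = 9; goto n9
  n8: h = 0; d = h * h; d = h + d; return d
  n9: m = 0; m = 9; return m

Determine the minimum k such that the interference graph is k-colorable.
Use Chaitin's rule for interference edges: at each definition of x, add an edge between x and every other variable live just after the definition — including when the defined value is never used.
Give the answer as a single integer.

Answer: 3

Derivation:
Per-block:
  n0 def {m} use ∅
  n1 def {d,h} use ∅
  n2 def {d,w} use ∅
  n3 def {h} use ∅
  n4 def {b,w} use {w}
  n5 def {d} use ∅
  n6 def {b} use {b}
  n7 def {d,h} use {d}
  n8 def {d,h} use ∅
  n9 def {m} use ∅

Live sets:
  n0: in=∅ out=∅
  n1: in=∅ out=∅
  n2: in=∅ out={d,w}
  n3: in=∅ out=∅
  n4: in={d,w} out={b,d}
  n5: in=∅ out=∅
  n6: in={b} out=∅
  n7: in={d} out=∅
  n8: in=∅ out=∅
  n9: in=∅ out=∅

Interfere edges:
  b↔{d,w}
  d↔{b,h,w}
  h↔{d}
  m↔∅
  w↔{b,d}

Registers:
  lower bound: {b,d,w} mutually conflict ⇒ χ ≥ 3
  assign b→c1 d→c0 h→c1 m→c0 w→c2 — no edge inside a register ⇒ χ ≤ 3
  χ = 3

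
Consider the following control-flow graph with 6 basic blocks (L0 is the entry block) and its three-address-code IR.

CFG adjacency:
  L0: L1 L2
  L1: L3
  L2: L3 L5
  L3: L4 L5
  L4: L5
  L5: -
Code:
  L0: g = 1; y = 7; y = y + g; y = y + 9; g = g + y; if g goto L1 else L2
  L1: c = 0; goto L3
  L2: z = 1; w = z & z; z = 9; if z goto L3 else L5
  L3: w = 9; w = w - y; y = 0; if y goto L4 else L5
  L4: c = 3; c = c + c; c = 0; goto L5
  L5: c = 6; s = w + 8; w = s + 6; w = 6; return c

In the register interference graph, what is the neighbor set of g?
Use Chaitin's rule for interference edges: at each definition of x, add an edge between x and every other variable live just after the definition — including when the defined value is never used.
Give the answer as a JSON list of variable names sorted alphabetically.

Block summaries:
  L0: def={g,y} ue=∅
  L1: def={c} ue=∅
  L2: def={w,z} ue=∅
  L3: def={w,y} ue={y}
  L4: def={c} ue=∅
  L5: def={c,s,w} ue={w}

Backward fixpoint:
  L0 li=∅ lo={y}
  L1 li={y} lo={y}
  L2 li={y} lo={w,y}
  L3 li={y} lo={w}
  L4 li={w} lo={w}
  L5 li={w} lo=∅

Conflict graph:
  c↔{s,w,y}
  g↔{y}
  s↔{c}
  w↔{c,y,z}
  y↔{c,g,w,z}
  z↔{w,y}

N(g) = ["y"]

Answer: ["y"]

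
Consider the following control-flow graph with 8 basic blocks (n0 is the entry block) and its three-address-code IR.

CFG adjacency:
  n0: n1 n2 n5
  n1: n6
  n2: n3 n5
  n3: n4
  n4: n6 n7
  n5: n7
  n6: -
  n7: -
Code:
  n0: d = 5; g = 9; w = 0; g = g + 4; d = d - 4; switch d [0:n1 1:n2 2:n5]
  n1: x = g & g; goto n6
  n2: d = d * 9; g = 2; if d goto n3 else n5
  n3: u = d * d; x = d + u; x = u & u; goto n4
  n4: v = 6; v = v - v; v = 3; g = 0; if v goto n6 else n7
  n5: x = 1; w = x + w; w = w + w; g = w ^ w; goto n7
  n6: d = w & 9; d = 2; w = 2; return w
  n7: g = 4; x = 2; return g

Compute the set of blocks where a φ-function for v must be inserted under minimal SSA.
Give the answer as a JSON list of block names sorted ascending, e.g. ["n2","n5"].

Answer: ["n6", "n7"]

Working:
idom tree: n1←n0 n2←n0 n3←n2 n4←n3 n5←n0 n6←n0 n7←n0
Dom∩ at merges:
  n5: preds {n0,n2}: {n0} ∩ {n0,n2} = {n0}; idom=n0
  n6: preds {n1,n4}: {n0,n1} ∩ {n0,n2,n3,n4} = {n0}; idom=n0
  n7: preds {n4,n5}: {n0,n2,n3,n4} ∩ {n0,n5} = {n0}; idom=n0

Frontier:
  n5←n0: walk · to n0
  n5←n2: walk n2 to n0
  n6←n1: walk n1 to n0
  n6←n4: walk n4→n3→n2 to n0
  n7←n4: walk n4→n3→n2 to n0
  n7←n5: walk n5 to n0
  DF(n0)=∅
  DF(n1)={n6}
  DF(n2)={n5,n6,n7}
  DF(n3)={n6,n7}
  DF(n4)={n6,n7}
  DF(n5)={n7}
  DF(n6)=∅
  DF(n7)=∅

φ for v: defs {n4}
  DF⁺ = {n6,n7}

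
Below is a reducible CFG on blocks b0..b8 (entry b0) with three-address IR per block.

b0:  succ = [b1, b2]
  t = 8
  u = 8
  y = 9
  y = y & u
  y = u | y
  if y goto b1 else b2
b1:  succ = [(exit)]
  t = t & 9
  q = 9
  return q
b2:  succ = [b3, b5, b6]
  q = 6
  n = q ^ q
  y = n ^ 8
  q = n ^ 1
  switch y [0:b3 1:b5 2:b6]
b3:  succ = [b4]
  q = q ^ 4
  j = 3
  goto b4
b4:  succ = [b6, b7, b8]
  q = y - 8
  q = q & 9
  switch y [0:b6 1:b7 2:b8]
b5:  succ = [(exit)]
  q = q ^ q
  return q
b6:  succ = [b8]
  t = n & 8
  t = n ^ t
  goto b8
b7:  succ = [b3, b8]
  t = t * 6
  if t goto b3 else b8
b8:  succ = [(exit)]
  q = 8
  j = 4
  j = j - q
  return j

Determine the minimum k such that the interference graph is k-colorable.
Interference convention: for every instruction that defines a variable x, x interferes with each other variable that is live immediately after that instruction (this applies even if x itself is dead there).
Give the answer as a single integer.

def/use:
  b0: {t,u,y} / ∅
  b1: {q,t} / {t}
  b2: {n,q,y} / ∅
  b3: {j,q} / {q}
  b4: {q} / {y}
  b5: {q} / {q}
  b6: {t} / {n}
  b7: {t} / {t}
  b8: {j,q} / ∅

Liveness:
  live b0: ∅→{t}
  live b1: {t}→∅
  live b2: {t}→{n,q,t,y}
  live b3: {n,q,t,y}→{n,t,y}
  live b4: {n,t,y}→{n,q,t,y}
  live b5: {q}→∅
  live b6: {n}→∅
  live b7: {n,q,t,y}→{n,q,t,y}
  live b8: ∅→∅

Interfere edges:
  j↔{n,q,t,y}
  n↔{j,q,t,y}
  q↔{j,n,t,y}
  t↔{j,n,q,u,y}
  u↔{t,y}
  y↔{j,n,q,t,u}

Colouring:
  {j,n,q,t,y} pairwise interfere (5-clique) ⇒ χ ≥ 5
  5-colouring: c0={t}  c1={y}  c2={j,u}  c3={n}  c4={q}
  χ = 5

Answer: 5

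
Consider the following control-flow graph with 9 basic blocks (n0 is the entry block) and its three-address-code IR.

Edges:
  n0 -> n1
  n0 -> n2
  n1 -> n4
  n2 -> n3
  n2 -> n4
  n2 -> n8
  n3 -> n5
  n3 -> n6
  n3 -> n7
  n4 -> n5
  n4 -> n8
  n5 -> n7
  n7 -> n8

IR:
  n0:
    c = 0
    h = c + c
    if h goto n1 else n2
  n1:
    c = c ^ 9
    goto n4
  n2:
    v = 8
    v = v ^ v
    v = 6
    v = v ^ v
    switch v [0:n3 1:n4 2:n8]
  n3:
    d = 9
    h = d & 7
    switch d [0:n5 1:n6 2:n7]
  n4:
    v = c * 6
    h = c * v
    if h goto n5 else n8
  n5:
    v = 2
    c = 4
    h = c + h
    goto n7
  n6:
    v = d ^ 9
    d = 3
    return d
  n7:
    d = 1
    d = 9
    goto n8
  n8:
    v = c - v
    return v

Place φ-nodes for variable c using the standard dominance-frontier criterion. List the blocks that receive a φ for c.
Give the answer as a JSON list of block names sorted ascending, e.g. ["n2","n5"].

idom tree: n1←n0 n2←n0 n3←n2 n4←n0 n5←n0 n6←n3 n7←n0 n8←n0
Dom∩ at merges:
  n4: preds {n1,n2}: {n0,n1} ∩ {n0,n2} = {n0}; idom=n0
  n5: preds {n3,n4}: {n0,n2,n3} ∩ {n0,n4} = {n0}; idom=n0
  n7: preds {n3,n5}: {n0,n2,n3} ∩ {n0,n5} = {n0}; idom=n0
  n8: preds {n2,n4,n7}: {n0,n2} ∩ {n0,n4} ∩ {n0,n7} = {n0}; idom=n0

Frontier:
  n4←n1: walk n1 to n0
  n4←n2: walk n2 to n0
  n5←n3: walk n3→n2 to n0
  n5←n4: walk n4 to n0
  n7←n3: walk n3→n2 to n0
  n7←n5: walk n5 to n0
  n8←n2: walk n2 to n0
  n8←n4: walk n4 to n0
  n8←n7: walk n7 to n0
  n0: DF=∅
  n1: DF={n4}
  n2: DF={n4,n5,n7,n8}
  n3: DF={n5,n7}
  n4: DF={n5,n8}
  n5: DF={n7}
  n6: DF=∅
  n7: DF={n8}
  n8: DF=∅

φ for c: defs {n0,n1,n5}
  DF⁺ = {n4,n5,n7,n8}

Answer: ["n4", "n5", "n7", "n8"]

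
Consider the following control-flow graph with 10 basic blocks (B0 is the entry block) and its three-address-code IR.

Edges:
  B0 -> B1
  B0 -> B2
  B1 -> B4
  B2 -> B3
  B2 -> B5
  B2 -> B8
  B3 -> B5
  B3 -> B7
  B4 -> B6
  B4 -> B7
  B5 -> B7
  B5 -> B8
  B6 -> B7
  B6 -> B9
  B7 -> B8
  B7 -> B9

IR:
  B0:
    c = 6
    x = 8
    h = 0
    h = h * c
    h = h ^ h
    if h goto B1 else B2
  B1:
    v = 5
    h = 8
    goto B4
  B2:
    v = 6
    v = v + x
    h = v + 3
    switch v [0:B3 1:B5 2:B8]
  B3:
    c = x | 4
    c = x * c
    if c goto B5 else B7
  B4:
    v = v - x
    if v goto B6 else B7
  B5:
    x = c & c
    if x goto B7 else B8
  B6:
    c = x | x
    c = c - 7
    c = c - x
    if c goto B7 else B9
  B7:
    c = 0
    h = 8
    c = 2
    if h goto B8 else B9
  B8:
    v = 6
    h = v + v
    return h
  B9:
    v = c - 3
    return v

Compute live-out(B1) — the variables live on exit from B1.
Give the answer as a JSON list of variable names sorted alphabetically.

def/use:
  B0 def {c,h,x} use ∅
  B1 def {h,v} use ∅
  B2 def {h,v} use {x}
  B3 def {c} use {x}
  B4 def {v} use {v,x}
  B5 def {x} use {c}
  B6 def {c} use {x}
  B7 def {c,h} use ∅
  B8 def {h,v} use ∅
  B9 def {v} use {c}

Liveness:
  B0: in=∅ out={c,x}
  B1: in={x} out={v,x}
  B2: in={c,x} out={c,x}
  B3: in={x} out={c}
  B4: in={v,x} out={x}
  B5: in={c} out=∅
  B6: in={x} out={c}
  B7: in=∅ out={c}
  B8: in=∅ out=∅
  B9: in={c} out=∅

live-out(B1) = ["v", "x"]

Answer: ["v", "x"]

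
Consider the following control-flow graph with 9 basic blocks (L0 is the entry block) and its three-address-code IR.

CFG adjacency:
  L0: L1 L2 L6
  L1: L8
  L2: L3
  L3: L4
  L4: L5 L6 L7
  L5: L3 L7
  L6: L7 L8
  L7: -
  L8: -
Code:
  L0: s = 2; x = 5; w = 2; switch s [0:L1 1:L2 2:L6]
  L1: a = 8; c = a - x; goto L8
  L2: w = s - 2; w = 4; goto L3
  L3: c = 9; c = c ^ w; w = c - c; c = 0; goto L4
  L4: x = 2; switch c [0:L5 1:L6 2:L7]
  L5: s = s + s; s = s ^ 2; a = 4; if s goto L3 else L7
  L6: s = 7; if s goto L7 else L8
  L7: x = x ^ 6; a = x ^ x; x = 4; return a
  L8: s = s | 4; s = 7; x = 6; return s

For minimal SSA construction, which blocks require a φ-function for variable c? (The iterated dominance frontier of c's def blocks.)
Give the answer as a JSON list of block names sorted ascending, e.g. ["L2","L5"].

Answer: ["L3", "L6", "L7", "L8"]

Derivation:
idom tree: L1←L0 L2←L0 L3←L2 L4←L3 L5←L4 L6←L0 L7←L0 L8←L0
Dom∩ at merges:
  L3: preds {L2,L5}: {L0,L2} ∩ {L0,L2,L3,L4,L5} = {L0,L2}; idom=L2
  L6: preds {L0,L4}: {L0} ∩ {L0,L2,L3,L4} = {L0}; idom=L0
  L7: preds {L4,L5,L6}: {L0,L2,L3,L4} ∩ {L0,L2,L3,L4,L5} ∩ {L0,L6} = {L0}; idom=L0
  L8: preds {L1,L6}: {L0,L1} ∩ {L0,L6} = {L0}; idom=L0

DF derivation:
  join L3 pred L2: · stop@L2
  join L3 pred L5: L5→L4→L3 stop@L2
  join L6 pred L0: · stop@L0
  join L6 pred L4: L4→L3→L2 stop@L0
  join L7 pred L4: L4→L3→L2 stop@L0
  join L7 pred L5: L5→L4→L3→L2 stop@L0
  join L7 pred L6: L6 stop@L0
  join L8 pred L1: L1 stop@L0
  join L8 pred L6: L6 stop@L0
  DF(L0)=∅
  DF(L1)={L8}
  DF(L2)={L6,L7}
  DF(L3)={L3,L6,L7}
  DF(L4)={L3,L6,L7}
  DF(L5)={L3,L7}
  DF(L6)={L7,L8}
  DF(L7)=∅
  DF(L8)=∅

φ for c: defs {L1,L3}
  DF⁺ = {L3,L6,L7,L8}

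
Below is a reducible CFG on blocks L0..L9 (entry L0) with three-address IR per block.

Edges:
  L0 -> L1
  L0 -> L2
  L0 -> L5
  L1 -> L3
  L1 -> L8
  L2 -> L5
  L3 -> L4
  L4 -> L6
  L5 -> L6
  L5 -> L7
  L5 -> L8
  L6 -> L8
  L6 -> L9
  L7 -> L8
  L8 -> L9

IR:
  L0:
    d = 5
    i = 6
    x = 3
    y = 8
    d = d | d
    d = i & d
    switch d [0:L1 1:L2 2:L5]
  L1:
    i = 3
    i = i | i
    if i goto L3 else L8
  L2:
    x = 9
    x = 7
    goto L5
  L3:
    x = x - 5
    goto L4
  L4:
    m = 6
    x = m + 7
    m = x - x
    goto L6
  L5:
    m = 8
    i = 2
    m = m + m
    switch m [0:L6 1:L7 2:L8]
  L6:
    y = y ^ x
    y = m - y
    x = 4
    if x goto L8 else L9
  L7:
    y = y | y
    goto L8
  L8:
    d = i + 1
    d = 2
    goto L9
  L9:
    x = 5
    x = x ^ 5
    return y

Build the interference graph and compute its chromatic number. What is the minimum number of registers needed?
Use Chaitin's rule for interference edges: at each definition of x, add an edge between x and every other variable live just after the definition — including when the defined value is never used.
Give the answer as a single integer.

Answer: 4

Derivation:
Block summaries:
  L0 def {d,i,x,y} use ∅
  L1 def {i} use ∅
  L2 def {x} use ∅
  L3 def {x} use {x}
  L4 def {m,x} use ∅
  L5 def {i,m} use ∅
  L6 def {x,y} use {m,x,y}
  L7 def {y} use {y}
  L8 def {d} use {i}
  L9 def {x} use {y}

Backward fixpoint:
  L0 li=∅ lo={x,y}
  L1 li={x,y} lo={i,x,y}
  L2 li={y} lo={x,y}
  L3 li={i,x,y} lo={i,y}
  L4 li={i,y} lo={i,m,x,y}
  L5 li={x,y} lo={i,m,x,y}
  L6 li={i,m,x,y} lo={i,y}
  L7 li={i,y} lo={i,y}
  L8 li={i,y} lo={y}
  L9 li={y} lo=∅

Conflict graph:
  d↔{i,x,y}
  i↔{d,m,x,y}
  m↔{i,x,y}
  x↔{d,i,m,y}
  y↔{d,i,m,x}

Colouring:
  clique {d,i,x,y} ⇒ need ≥ 4
  assign d→R3 i→R0 m→R3 x→R1 y→R2 — no edge inside a register ⇒ χ ≤ 4
  χ = 4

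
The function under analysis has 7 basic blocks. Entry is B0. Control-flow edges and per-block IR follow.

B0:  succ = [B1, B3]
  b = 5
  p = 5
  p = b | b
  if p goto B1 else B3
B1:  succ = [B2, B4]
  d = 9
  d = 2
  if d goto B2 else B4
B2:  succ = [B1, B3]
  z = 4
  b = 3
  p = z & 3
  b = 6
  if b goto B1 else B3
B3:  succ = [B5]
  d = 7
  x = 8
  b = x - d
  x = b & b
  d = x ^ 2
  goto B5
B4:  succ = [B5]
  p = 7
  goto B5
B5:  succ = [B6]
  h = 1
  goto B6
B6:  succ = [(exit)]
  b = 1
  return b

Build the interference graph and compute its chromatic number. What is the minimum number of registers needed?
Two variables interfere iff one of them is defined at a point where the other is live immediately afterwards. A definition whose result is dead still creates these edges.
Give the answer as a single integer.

def/use:
  B0 def {b,p} use ∅
  B1 def {d} use ∅
  B2 def {b,p,z} use ∅
  B3 def {b,d,x} use ∅
  B4 def {p} use ∅
  B5 def {h} use ∅
  B6 def {b} use ∅

Liveness:
  live B0: ∅→∅
  live B1: ∅→∅
  live B2: ∅→∅
  live B3: ∅→∅
  live B4: ∅→∅
  live B5: ∅→∅
  live B6: ∅→∅

Interference:
  b↔{p,z}
  d↔{x}
  h↔∅
  p↔{b}
  x↔{d}
  z↔{b}

Chromatic number:
  lower bound: {b,p} mutually conflict ⇒ χ ≥ 2
  assign b→c0 d→c0 h→c0 p→c1 x→c1 z→c1 — no edge inside a register ⇒ χ ≤ 2
  χ = 2

Answer: 2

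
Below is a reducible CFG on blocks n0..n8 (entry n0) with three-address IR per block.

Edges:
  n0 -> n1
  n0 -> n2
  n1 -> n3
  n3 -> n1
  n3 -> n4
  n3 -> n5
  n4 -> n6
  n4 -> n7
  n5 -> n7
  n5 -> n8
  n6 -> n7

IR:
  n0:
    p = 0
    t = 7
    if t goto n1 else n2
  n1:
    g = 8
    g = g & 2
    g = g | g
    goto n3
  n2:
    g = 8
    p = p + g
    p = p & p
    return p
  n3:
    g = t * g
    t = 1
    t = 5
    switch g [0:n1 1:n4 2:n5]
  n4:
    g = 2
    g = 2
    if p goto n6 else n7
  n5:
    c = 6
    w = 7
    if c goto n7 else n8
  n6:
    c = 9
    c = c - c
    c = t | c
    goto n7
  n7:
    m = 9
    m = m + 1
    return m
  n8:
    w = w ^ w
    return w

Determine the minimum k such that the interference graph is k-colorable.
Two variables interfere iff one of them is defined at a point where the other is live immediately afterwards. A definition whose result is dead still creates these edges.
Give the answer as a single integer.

Answer: 3

Analysis:
Block summaries:
  n0: def={p,t} ue=∅
  n1: def={g} ue=∅
  n2: def={g,p} ue={p}
  n3: def={g,t} ue={g,t}
  n4: def={g} ue={p}
  n5: def={c,w} ue=∅
  n6: def={c} ue={t}
  n7: def={m} ue=∅
  n8: def={w} ue={w}

Liveness:
  live n0: ∅→{p,t}
  live n1: {p,t}→{g,p,t}
  live n2: {p}→∅
  live n3: {g,p,t}→{p,t}
  live n4: {p,t}→{t}
  live n5: ∅→{w}
  live n6: {t}→∅
  live n7: ∅→∅
  live n8: {w}→∅

Interference:
  c — {t,w}
  g — {p,t}
  m — ∅
  p — {g,t}
  t — {c,g,p}
  w — {c}

Colouring:
  lower bound: {g,p,t} mutually conflict ⇒ χ ≥ 3
  assign c→R1 g→R1 m→R0 p→R2 t→R0 w→R0 — no edge inside a register ⇒ χ ≤ 3
  χ = 3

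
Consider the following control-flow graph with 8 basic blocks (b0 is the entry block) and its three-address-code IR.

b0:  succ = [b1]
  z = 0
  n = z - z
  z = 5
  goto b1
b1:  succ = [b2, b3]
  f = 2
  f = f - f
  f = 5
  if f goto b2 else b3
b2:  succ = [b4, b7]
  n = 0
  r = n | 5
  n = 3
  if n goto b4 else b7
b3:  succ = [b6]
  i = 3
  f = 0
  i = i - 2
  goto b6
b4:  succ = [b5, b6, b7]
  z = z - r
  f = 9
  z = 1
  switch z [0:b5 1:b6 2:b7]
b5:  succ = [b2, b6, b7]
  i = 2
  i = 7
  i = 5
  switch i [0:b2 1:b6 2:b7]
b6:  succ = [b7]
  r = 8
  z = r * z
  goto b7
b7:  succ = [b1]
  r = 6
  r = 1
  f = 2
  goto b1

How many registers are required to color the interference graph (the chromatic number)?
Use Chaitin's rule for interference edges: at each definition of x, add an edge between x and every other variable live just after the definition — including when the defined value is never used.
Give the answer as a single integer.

Answer: 3

Working:
Block summaries:
  b0: def={n,z} ue=∅
  b1: def={f} ue=∅
  b2: def={n,r} ue=∅
  b3: def={f,i} ue=∅
  b4: def={f,z} ue={r,z}
  b5: def={i} ue=∅
  b6: def={r,z} ue={z}
  b7: def={f,r} ue=∅

Liveness:
  b0: in=∅ out={z}
  b1: in={z} out={z}
  b2: in={z} out={r,z}
  b3: in={z} out={z}
  b4: in={r,z} out={z}
  b5: in={z} out={z}
  b6: in={z} out={z}
  b7: in={z} out={z}

Interference:
  f: {i,z}
  i: {f,z}
  n: {r,z}
  r: {n,z}
  z: {f,i,n,r}

Chromatic number:
  clique {f,i,z} ⇒ need ≥ 3
  assign f→c1 i→c2 n→c1 r→c2 z→c0 — no edge inside a register ⇒ χ ≤ 3
  χ = 3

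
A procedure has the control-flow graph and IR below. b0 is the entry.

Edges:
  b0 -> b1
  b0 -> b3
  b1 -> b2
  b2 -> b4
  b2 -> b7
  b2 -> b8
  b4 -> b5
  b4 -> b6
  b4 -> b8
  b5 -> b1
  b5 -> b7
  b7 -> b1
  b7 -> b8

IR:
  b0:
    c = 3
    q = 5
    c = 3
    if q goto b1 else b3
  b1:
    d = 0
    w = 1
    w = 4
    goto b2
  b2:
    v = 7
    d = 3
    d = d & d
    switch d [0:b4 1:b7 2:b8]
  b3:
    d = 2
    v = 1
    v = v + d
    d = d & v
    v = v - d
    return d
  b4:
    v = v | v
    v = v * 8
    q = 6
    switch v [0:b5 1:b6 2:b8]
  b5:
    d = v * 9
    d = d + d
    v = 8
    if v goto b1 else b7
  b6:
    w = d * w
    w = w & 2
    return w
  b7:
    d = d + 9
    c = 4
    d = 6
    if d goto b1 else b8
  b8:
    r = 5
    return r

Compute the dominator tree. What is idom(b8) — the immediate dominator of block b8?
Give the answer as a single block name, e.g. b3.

Answer: b2

Analysis:
idom tree: b1←b0 b2←b1 b3←b0 b4←b2 b5←b4 b6←b4 b7←b2 b8←b2
Dom∩ at merges:
  b1: preds {b0,b5,b7}: {b0} ∩ {b0,b1,b2,b4,b5} ∩ {b0,b1,b2,b7} = {b0}; idom=b0
  b7: preds {b2,b5}: {b0,b1,b2} ∩ {b0,b1,b2,b4,b5} = {b0,b1,b2}; idom=b2
  b8: preds {b2,b4,b7}: {b0,b1,b2} ∩ {b0,b1,b2,b4} ∩ {b0,b1,b2,b7} = {b0,b1,b2}; idom=b2

idom(b8) = b2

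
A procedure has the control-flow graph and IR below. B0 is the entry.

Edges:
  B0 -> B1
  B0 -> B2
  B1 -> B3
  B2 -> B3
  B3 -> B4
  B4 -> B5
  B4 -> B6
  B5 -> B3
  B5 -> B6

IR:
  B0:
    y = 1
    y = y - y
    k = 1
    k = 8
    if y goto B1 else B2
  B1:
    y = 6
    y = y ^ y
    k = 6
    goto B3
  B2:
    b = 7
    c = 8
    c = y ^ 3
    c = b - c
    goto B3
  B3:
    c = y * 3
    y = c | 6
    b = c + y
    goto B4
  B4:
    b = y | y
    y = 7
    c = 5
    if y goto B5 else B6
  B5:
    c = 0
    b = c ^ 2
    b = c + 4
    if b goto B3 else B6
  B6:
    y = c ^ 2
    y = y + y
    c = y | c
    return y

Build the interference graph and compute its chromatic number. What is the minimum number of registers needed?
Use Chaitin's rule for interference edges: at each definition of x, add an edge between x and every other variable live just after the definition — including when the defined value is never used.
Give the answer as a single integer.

Block summaries:
  B0 def {k,y} use ∅
  B1 def {k,y} use ∅
  B2 def {b,c} use {y}
  B3 def {b,c,y} use {y}
  B4 def {b,c,y} use {y}
  B5 def {b,c} use ∅
  B6 def {c,y} use {c}

Liveness:
  B0: in=∅ out={y}
  B1: in=∅ out={y}
  B2: in={y} out={y}
  B3: in={y} out={y}
  B4: in={y} out={c,y}
  B5: in={y} out={c,y}
  B6: in={c} out=∅

Interfere edges:
  b — {c,y}
  c — {b,y}
  k — {y}
  y — {b,c,k}

Registers:
  clique {b,c,y} ⇒ need ≥ 3
  assign b→r1 c→r2 k→r1 y→r0 — no edge inside a register ⇒ χ ≤ 3
  χ = 3

Answer: 3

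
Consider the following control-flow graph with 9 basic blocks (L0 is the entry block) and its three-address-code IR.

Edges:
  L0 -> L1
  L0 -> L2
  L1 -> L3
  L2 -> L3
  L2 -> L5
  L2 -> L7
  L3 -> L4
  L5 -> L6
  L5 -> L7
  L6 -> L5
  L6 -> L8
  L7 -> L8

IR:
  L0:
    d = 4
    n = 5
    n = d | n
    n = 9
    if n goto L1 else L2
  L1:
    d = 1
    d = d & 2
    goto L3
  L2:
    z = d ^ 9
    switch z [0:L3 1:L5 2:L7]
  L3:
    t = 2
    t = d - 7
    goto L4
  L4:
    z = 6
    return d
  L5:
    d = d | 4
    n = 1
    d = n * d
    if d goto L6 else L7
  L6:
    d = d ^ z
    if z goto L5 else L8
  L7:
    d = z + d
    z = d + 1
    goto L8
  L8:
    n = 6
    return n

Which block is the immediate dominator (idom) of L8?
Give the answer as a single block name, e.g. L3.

idom tree: L1←L0 L2←L0 L3←L0 L4←L3 L5←L2 L6←L5 L7←L2 L8←L2
Join-block Dom:
  L3: preds {L1,L2}: {L0,L1} ∩ {L0,L2} = {L0}; idom=L0
  L5: preds {L2,L6}: {L0,L2} ∩ {L0,L2,L5,L6} = {L0,L2}; idom=L2
  L7: preds {L2,L5}: {L0,L2} ∩ {L0,L2,L5} = {L0,L2}; idom=L2
  L8: preds {L6,L7}: {L0,L2,L5,L6} ∩ {L0,L2,L7} = {L0,L2}; idom=L2

idom(L8) = L2

Answer: L2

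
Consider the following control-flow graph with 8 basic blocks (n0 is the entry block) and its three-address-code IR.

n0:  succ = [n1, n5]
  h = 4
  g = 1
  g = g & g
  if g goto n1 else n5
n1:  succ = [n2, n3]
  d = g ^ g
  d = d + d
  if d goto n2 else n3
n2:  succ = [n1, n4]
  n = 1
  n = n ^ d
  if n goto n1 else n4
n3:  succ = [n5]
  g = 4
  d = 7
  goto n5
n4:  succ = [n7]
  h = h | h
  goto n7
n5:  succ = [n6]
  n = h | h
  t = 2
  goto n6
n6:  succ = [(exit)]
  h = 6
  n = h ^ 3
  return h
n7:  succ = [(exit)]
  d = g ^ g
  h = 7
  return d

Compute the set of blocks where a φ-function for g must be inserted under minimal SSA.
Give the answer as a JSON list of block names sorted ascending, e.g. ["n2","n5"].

Answer: ["n5"]

Analysis:
idom tree: n1←n0 n2←n1 n3←n1 n4←n2 n5←n0 n6←n5 n7←n4
Dom∩ at merges:
  n1: preds {n0,n2}: {n0} ∩ {n0,n1,n2} = {n0}; idom=n0
  n5: preds {n0,n3}: {n0} ∩ {n0,n1,n3} = {n0}; idom=n0

Frontier:
  n1←n0: walk · to n0
  n1←n2: walk n2→n1 to n0
  n5←n0: walk · to n0
  n5←n3: walk n3→n1 to n0
  n0: DF=∅
  n1: DF={n1,n5}
  n2: DF={n1}
  n3: DF={n5}
  n4: DF=∅
  n5: DF=∅
  n6: DF=∅
  n7: DF=∅

φ for g: defs {n0,n3}
  DF⁺ = {n5}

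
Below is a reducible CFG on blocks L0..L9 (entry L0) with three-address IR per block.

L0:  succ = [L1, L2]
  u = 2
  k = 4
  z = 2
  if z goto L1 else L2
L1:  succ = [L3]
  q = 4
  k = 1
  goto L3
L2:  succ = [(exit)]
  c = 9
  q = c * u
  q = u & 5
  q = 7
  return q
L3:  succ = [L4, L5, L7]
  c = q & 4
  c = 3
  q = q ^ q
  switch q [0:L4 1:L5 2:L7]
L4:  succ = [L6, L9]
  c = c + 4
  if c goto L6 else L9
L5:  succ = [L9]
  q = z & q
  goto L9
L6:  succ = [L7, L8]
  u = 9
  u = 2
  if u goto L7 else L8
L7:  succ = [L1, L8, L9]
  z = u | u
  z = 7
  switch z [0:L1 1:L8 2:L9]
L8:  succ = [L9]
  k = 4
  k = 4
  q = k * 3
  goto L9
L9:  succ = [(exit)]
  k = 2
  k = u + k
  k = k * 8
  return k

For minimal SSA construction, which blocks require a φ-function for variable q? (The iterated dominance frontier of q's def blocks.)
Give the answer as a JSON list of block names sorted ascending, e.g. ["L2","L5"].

Answer: ["L1", "L9"]

Working:
idom tree: L1←L0 L2←L0 L3←L1 L4←L3 L5←L3 L6←L4 L7←L3 L8←L3 L9←L3
Join-block Dom:
  L1: preds {L0,L7}: {L0} ∩ {L0,L1,L3,L7} = {L0}; idom=L0
  L7: preds {L3,L6}: {L0,L1,L3} ∩ {L0,L1,L3,L4,L6} = {L0,L1,L3}; idom=L3
  L8: preds {L6,L7}: {L0,L1,L3,L4,L6} ∩ {L0,L1,L3,L7} = {L0,L1,L3}; idom=L3
  L9: preds {L4,L5,L7,L8}: {L0,L1,L3,L4} ∩ {L0,L1,L3,L5} ∩ {L0,L1,L3,L7} ∩ {L0,L1,L3,L8} = {L0,L1,L3}; idom=L3

DF derivation:
  join L1 pred L0: · stop@L0
  join L1 pred L7: L7→L3→L1 stop@L0
  join L7 pred L3: · stop@L3
  join L7 pred L6: L6→L4 stop@L3
  join L8 pred L6: L6→L4 stop@L3
  join L8 pred L7: L7 stop@L3
  join L9 pred L4: L4 stop@L3
  join L9 pred L5: L5 stop@L3
  join L9 pred L7: L7 stop@L3
  join L9 pred L8: L8 stop@L3
  L0: DF=∅
  L1: DF={L1}
  L2: DF=∅
  L3: DF={L1}
  L4: DF={L7,L8,L9}
  L5: DF={L9}
  L6: DF={L7,L8}
  L7: DF={L1,L8,L9}
  L8: DF={L9}
  L9: DF=∅

φ for q: defs {L1,L2,L3,L5,L8}
  DF⁺ = {L1,L9}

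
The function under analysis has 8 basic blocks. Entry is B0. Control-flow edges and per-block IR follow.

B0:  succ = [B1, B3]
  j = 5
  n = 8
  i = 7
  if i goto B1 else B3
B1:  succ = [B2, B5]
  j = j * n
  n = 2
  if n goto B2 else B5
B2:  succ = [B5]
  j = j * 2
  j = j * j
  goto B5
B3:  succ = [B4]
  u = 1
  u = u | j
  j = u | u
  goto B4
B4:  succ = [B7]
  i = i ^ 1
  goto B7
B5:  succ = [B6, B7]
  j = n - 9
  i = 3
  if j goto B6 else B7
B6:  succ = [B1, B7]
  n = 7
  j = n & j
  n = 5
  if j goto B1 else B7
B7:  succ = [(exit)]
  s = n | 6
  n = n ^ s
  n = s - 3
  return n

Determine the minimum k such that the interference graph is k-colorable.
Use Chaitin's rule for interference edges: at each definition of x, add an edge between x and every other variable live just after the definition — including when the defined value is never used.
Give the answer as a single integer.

def/use:
  B0: {i,j,n} / ∅
  B1: {j,n} / {j,n}
  B2: {j} / {j}
  B3: {j,u} / {j}
  B4: {i} / {i}
  B5: {i,j} / {n}
  B6: {j,n} / {j}
  B7: {n,s} / {n}

Backward fixpoint:
  B0: in=∅ out={i,j,n}
  B1: in={j,n} out={j,n}
  B2: in={j,n} out={n}
  B3: in={i,j,n} out={i,n}
  B4: in={i,n} out={n}
  B5: in={n} out={j,n}
  B6: in={j} out={j,n}
  B7: in={n} out=∅

Interfere edges:
  i↔{j,n,u}
  j↔{i,n,u}
  n↔{i,j,s,u}
  s↔{n}
  u↔{i,j,n}

Colouring:
  lower bound: {i,j,n,u} mutually conflict ⇒ χ ≥ 4
  4-colouring: c0={n}  c1={i,s}  c2={j}  c3={u}
  χ = 4

Answer: 4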